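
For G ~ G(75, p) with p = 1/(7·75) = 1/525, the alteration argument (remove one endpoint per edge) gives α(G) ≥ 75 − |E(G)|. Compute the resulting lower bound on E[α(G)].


E[|E(G)|] = C(75, 2)·p = 2775 · (1/525) = 37/7.
E[α(G)] ≥ n − E[|E(G)|] = 75 − 37/7 = 488/7.
Numerically: ≈ 69.714286.
(This is only a lower bound; the true E[α(G)] may be larger.)

E[α(G)] ≥ 488/7 ≈ 69.714286.


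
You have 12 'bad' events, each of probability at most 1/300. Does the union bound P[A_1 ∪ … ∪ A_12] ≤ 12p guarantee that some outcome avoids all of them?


Union bound: P[∪_{i=1}^{12} A_i] ≤ Σ_i P[A_i] ≤ 12·p = 12·(1/300) = 1/25.
Numerically: 1/25 ≈ 0.040000.
Is 1/25 < 1? YES.
Since P[∪ A_i] ≤ 1/25 < 1, the complement has P[∩ A_i^c] ≥ 1 − 1/25 = 24/25 > 0, so some outcome avoids every A_i.

12·p = 1/25 ≈ 0.040000; existence CERTIFIED by the union bound.


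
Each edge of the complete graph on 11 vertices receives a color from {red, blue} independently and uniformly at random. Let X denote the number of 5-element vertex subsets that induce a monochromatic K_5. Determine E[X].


Let X = Σ_S X_S over the C(11, 5) = 462 subsets S of size 5, where X_S = 1 if the K_5 on S is monochromatic.
For a fixed S, the K_5 on S has C(5, 2) = 10 edges. P[all 10 edges red] = (1/2)^10, and likewise for blue, so P[monochromatic] = 2·(1/2)^10 = 2^{1 − 10} = 1/512.
By linearity: E[X] = C(11, 5) · 2^{1 − 10} = 462 · 1/512 = 231/256.
Numerically: E[X] ≈ 0.90234.

E[X] = C(11,5)·2^(1−C(5,2)) = 231/256 ≈ 0.90234.


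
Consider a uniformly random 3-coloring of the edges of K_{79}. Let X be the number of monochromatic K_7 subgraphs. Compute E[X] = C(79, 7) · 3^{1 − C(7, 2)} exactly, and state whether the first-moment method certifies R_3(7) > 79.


E[X] = C(79, 7) · 3^{1 − 21} = 2898753715 · 3^{−20} = 2898753715/3486784401.
As a reduced fraction: E[X] = 2898753715/3486784401 ≈ 0.831354.
Is E[X] < 1? YES.
Since E[X] < 1, there exists a 3-coloring of K_{79} with no monochromatic K_7; hence R_3(7) > 79.

E[X] = 2898753715/3486784401 ≈ 0.831354; E[X] < 1, so R_3(7) > 79.


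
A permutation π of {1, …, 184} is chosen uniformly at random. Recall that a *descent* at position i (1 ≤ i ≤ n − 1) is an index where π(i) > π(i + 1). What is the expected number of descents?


Write X = Σ X_I over i = 1, …, 183, with X_I the indicator of one descent.
There are 183 indicators.
For each fixed i, the pair (π(i), π(i+1)) is a uniformly random ordered pair of distinct values from {1, …, 184}; by symmetry P[π(i) > π(i+1)] = 1/2.
By linearity: E[X] = 183 · (1/2) = (184 − 1) · (1/2) = 183/2 ≈ 91.500000.

E[X] = 183/2 = 91.500000.


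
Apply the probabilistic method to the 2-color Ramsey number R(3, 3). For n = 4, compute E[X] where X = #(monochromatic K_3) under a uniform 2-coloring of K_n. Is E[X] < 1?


E[X] = C(4, 3) · 2^{1 − 3} = 4 · 2^{−2} = 4/4.
As a reduced fraction: E[X] = 1 ≈ 1.000.
Is E[X] < 1? NO.
Since E[X] ≥ 1, the first-moment bound is inconclusive at n = 4; it does NOT by itself certify R(3, 3) > 4.

E[X] = 1 ≈ 1.000; E[X] ≥ 1; first-moment method inconclusive here.


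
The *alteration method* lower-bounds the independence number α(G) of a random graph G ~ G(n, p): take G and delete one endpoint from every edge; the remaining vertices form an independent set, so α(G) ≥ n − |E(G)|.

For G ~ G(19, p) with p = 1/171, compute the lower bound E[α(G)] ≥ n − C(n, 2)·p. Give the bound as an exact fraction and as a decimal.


E[|E(G)|] = C(19, 2)·p = 171 · (1/171) = 1.
E[α(G)] ≥ n − E[|E(G)|] = 19 − 1 = 18.
Numerically: ≈ 18.000000.
(This is only a lower bound; the true E[α(G)] may be larger.)

E[α(G)] ≥ 18 ≈ 18.000000.


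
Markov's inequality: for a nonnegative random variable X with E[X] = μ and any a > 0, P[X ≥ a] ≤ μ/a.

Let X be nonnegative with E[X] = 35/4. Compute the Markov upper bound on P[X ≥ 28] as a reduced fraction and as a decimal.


μ = E[X] = 35/4, a = 28.
Markov: P[X ≥ 28] ≤ μ/a = (35/4)/28 = 5/16.
Numerically: ≈ 0.312.
(Since a = 28 > μ = 8.750, the bound 5/16 is < 1 and informative.)

P[X ≥ 28] ≤ 5/16 ≈ 0.312.


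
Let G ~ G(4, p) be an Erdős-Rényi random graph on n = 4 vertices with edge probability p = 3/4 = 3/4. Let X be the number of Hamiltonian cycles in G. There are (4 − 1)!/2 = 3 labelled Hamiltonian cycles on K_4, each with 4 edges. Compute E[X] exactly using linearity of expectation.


K_4 has (4 − 1)!/2 = 3 labelled Hamiltonian cycles.
For each such Hamiltonian cycle H, let X_H = 1 if all 4 edges of H are present in G. Then P[X_H = 1] = p^{4} = (3/4)^{4} = 81/256.
By linearity: E[X] = Σ_H E[X_H] = 3 · p^{4} = 3 · 81/256 = 243/256.
Numerically: E[X] ≈ 0.949.

E[X] = 3 · (3/4)^{4} = 243/256 ≈ 0.949.


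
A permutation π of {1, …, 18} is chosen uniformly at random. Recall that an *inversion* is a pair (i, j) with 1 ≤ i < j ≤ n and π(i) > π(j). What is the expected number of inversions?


Write X = Σ X_I over the C(18, 2) = 153 pairs i < j, with X_I the indicator of one inversion.
There are 153 indicators.
For each fixed pair i < j, the values π(i) and π(j) are two distinct elements of {1, …, 18} in uniformly random order; by symmetry P[π(i) > π(j)] = 1/2.
By linearity: E[X] = 153 · (1/2) = C(18, 2) · (1/2) = 153/2 = 153/2 ≈ 76.500000.

E[X] = 153/2 = 76.500000.


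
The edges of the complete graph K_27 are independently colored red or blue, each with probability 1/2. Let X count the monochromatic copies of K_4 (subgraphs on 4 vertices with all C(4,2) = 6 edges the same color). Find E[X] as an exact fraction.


Let X = Σ_S X_S over the C(27, 4) = 17550 subsets S of size 4, where X_S = 1 if the K_4 on S is monochromatic.
For a fixed S, the K_4 on S has C(4, 2) = 6 edges. P[all 6 edges red] = (1/2)^6, and likewise for blue, so P[monochromatic] = 2·(1/2)^6 = 2^{1 − 6} = 1/32.
By linearity of expectation: E[X] = C(27, 4) · 2^{1 − 6} = 17550 · 1/32 = 8775/16.
Numerically: E[X] ≈ 548.438.

E[X] = C(27,4)·2^(1−C(4,2)) = 8775/16 ≈ 548.438.


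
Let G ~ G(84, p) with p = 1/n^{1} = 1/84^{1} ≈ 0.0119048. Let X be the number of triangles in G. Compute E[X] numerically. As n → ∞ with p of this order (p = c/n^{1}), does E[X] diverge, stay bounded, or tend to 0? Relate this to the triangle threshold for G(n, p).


Number of potential triangles: C(84, 3) = 95284.
Each occurs with probability p³ ≈ (0.0119048)³ ≈ 1.68718281e-06.
By linearity: E[X] = C(84, 3)·p³ ≈ 95284 · 1.68718281e-06 ≈ 0.160762.
Here α = 1, so p = 1/n is exactly at the triangle threshold p ~ 1/n. Asymptotically E[X] → c³/6 = 1³/6 = 1/6 ≈ 0.166667, a bounded constant. In this regime the triangle count is asymptotically Poisson(c³/6).

E[X] ≈ 0.160762; in regime p = Θ(1/n^{1}) E[X] stays bounded (at the triangle threshold p ~ 1/n).


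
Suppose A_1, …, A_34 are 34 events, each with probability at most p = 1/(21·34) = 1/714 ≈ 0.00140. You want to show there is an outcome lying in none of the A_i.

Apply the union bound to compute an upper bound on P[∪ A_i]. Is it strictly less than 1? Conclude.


Union bound: P[∪_{i=1}^{34} A_i] ≤ Σ_i P[A_i] ≤ 34·p = 34·(1/714) = 1/21.
Numerically: 1/21 ≈ 0.04762.
Is 1/21 < 1? YES.
Since P[∪ A_i] ≤ 1/21 < 1, the complement has P[∩ A_i^c] ≥ 1 − 1/21 = 20/21 > 0, so some outcome avoids every A_i.

34·p = 1/21 ≈ 0.04762; existence CERTIFIED by the union bound.


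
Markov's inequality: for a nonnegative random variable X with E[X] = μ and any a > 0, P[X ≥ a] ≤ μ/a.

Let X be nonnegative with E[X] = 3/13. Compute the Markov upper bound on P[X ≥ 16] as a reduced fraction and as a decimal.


μ = E[X] = 3/13, a = 16.
Markov: P[X ≥ 16] ≤ μ/a = (3/13)/16 = 3/208.
Numerically: ≈ 0.01442.
(Since a = 16 > μ = 0.23077, the bound 3/208 is < 1 and informative.)

P[X ≥ 16] ≤ 3/208 ≈ 0.01442.


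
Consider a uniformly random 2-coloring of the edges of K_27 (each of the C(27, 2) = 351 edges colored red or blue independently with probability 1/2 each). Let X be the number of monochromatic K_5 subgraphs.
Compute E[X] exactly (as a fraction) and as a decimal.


Let X = Σ_S X_S over the C(27, 5) = 80730 subsets S of size 5, where X_S = 1 if the K_5 on S is monochromatic.
For a fixed S, the K_5 on S has C(5, 2) = 10 edges. P[all 10 edges red] = (1/2)^10, and likewise for blue, so P[monochromatic] = 2·(1/2)^10 = 2^{1 − 10} = 1/512.
Summing: E[X] = C(27, 5) · 2^{1 − 10} = 80730 · 1/512 = 40365/256.
Numerically: E[X] ≈ 157.676.

E[X] = C(27,5)·2^(1−C(5,2)) = 40365/256 ≈ 157.676.


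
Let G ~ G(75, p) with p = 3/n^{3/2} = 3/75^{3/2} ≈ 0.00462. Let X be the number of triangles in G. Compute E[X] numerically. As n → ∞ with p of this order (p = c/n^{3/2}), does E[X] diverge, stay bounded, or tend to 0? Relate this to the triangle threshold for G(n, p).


Number of potential triangles: C(75, 3) = 67525.
Each occurs with probability p³ ≈ (0.00462)³ ≈ 9.85344e-08.
By linearity: E[X] = C(75, 3)·p³ ≈ 67525 · 9.85344e-08 ≈ 0.007.
Since α = 3/2 > 1, p = c/n^{3/2} = o(1/n) is below the triangle threshold p ~ 1/n. Asymptotically E[X] ~ (c³/6)·n^{3(1−α)} = (3³/6)·n^{-1.5} → 0, so by Markov's inequality G has no triangles w.h.p.

E[X] ≈ 0.007; in regime p = Θ(1/n^{3/2}) E[X] tends to 0 (below the triangle threshold p ~ 1/n).


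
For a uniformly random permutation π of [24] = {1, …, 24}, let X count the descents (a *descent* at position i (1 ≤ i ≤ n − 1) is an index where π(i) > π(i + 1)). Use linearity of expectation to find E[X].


Write X = Σ X_I over i = 1, …, 23, with X_I the indicator of one descent.
There are 23 indicators.
For each fixed i, the pair (π(i), π(i+1)) is a uniformly random ordered pair of distinct values from {1, …, 24}; by symmetry P[π(i) > π(i+1)] = 1/2.
By linearity: E[X] = 23 · (1/2) = (24 − 1) · (1/2) = 23/2 ≈ 11.5000.

E[X] = 23/2 = 11.5000.


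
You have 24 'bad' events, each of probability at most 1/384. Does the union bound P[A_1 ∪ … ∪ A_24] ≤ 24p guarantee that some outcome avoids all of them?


Union bound: P[∪_{i=1}^{24} A_i] ≤ Σ_i P[A_i] ≤ 24·p = 24·(1/384) = 1/16.
Numerically: 1/16 ≈ 0.0625.
Is 1/16 < 1? YES.
Since P[∪ A_i] ≤ 1/16 < 1, the complement has P[∩ A_i^c] ≥ 1 − 1/16 = 15/16 > 0, so some outcome avoids every A_i.

24·p = 1/16 ≈ 0.0625; existence CERTIFIED by the union bound.


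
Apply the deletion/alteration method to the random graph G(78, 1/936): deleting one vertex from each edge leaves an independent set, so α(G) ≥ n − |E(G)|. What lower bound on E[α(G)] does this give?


E[|E(G)|] = C(78, 2)·p = 3003 · (1/936) = 77/24.
E[α(G)] ≥ n − E[|E(G)|] = 78 − 77/24 = 1795/24.
Numerically: ≈ 74.7917.
(This is only a lower bound; the true E[α(G)] may be larger.)

E[α(G)] ≥ 1795/24 ≈ 74.7917.


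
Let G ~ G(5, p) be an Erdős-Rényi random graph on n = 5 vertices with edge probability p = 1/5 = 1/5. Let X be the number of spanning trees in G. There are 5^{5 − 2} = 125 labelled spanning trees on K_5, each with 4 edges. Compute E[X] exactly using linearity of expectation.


K_5 has 5^{5 − 2} = 125 labelled spanning trees.
For each such spanning tree H, let X_H = 1 if all 4 edges of H are present in G. Then P[X_H = 1] = p^{4} = (1/5)^{4} = 1/625.
By linearity: E[X] = Σ_H E[X_H] = 125 · p^{4} = 125 · 1/625 = 1/5.
Numerically: E[X] ≈ 0.2.

E[X] = 125 · (1/5)^{4} = 1/5 ≈ 0.2.


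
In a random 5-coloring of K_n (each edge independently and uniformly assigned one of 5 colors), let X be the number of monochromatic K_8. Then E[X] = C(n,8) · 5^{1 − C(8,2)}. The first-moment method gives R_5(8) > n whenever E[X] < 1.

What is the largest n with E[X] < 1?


We need C(n, 8) · 5^{1 − 28} < 1, i.e. C(n, 8) < 5^{28 − 1} = 7450580596923828125.
Check values of n near the boundary:
  n = 860: C(860, 8) = 7182671140665308145; 7182671140665308145 < 7450580596923828125? YES
  n = 861: C(861, 8) = 7250034996615275865; 7250034996615275865 < 7450580596923828125? YES
  n = 862: C(862, 8) = 7317951015318931845; 7317951015318931845 < 7450580596923828125? YES
  n = 863: C(863, 8) = 7386423071602617757; 7386423071602617757 < 7450580596923828125? YES
  n = 864: C(864, 8) = 7455455062926006708; 7455455062926006708 < 7450580596923828125? NO
  n = 865: C(865, 8) = 7525050909487743060; 7525050909487743060 < 7450580596923828125? NO
The largest n with C(n, 8) < 7450580596923828125 is n = 863 (where E[X] = 7386423071602617757/7450580596923828125 ≈ 0.991). Hence R_5(8) > 863, i.e. R_5(8) ≥ 864.

Largest n = 863; hence R_5(8) > 863.


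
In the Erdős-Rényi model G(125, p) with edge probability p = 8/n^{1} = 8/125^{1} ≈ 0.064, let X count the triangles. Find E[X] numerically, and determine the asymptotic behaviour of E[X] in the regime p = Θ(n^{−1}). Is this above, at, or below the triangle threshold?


Number of potential triangles: C(125, 3) = 317750.
Each occurs with probability p³ ≈ (0.064)³ ≈ 2.6214400e-04.
By linearity: E[X] = C(125, 3)·p³ ≈ 317750 · 2.6214400e-04 ≈ 83.29626.
Here α = 1, so p = 8/n is exactly at the triangle threshold p ~ 1/n. Asymptotically E[X] → c³/6 = 8³/6 = 256/3 ≈ 85.33333, a bounded constant. In this regime the triangle count is asymptotically Poisson(c³/6).

E[X] ≈ 83.29626; in regime p = Θ(1/n^{1}) E[X] stays bounded (at the triangle threshold p ~ 1/n).


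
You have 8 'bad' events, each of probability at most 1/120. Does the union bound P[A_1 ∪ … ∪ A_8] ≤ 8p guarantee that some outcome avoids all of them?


Union bound: P[∪_{i=1}^{8} A_i] ≤ Σ_i P[A_i] ≤ 8·p = 8·(1/120) = 1/15.
Numerically: 1/15 ≈ 0.0667.
Is 1/15 < 1? YES.
Since P[∪ A_i] ≤ 1/15 < 1, the complement has P[∩ A_i^c] ≥ 1 − 1/15 = 14/15 > 0, so some outcome avoids every A_i.

8·p = 1/15 ≈ 0.0667; existence CERTIFIED by the union bound.


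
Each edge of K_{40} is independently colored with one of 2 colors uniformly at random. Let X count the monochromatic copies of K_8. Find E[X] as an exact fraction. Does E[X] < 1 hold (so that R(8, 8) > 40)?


E[X] = C(40, 8) · 2^{1 − 28} = 76904685 · 2^{−27} = 76904685/134217728.
As a reduced fraction: E[X] = 76904685/134217728 ≈ 0.5729846.
Is E[X] < 1? YES.
Since E[X] < 1, there exists a 2-coloring of K_{40} with no monochromatic K_8; hence R(8, 8) > 40.

E[X] = 76904685/134217728 ≈ 0.5729846; E[X] < 1, so R(8, 8) > 40.


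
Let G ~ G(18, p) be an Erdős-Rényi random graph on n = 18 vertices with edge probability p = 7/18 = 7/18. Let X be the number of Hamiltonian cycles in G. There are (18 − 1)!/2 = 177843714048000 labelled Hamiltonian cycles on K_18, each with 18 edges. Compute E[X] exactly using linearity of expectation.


K_18 has (18 − 1)!/2 = 177843714048000 labelled Hamiltonian cycles.
For each such Hamiltonian cycle H, let X_H = 1 if all 18 edges of H are present in G. Then P[X_H = 1] = p^{18} = (7/18)^{18} = 1628413597910449/39346408075296537575424.
Summing the indicators: E[X] = Σ_H E[X_H] = 177843714048000 · p^{18} = 177843714048000 · 1628413597910449/39346408075296537575424 = 24246874921186846803875/3294258113514384.
Numerically: E[X] ≈ 7.3603e+06.

E[X] = 177843714048000 · (7/18)^{18} = 24246874921186846803875/3294258113514384 ≈ 7.3603e+06.


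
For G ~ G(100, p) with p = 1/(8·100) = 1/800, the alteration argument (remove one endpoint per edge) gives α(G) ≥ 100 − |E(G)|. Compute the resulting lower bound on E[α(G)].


E[|E(G)|] = C(100, 2)·p = 4950 · (1/800) = 99/16.
E[α(G)] ≥ n − E[|E(G)|] = 100 − 99/16 = 1501/16.
Numerically: ≈ 93.812.
(This is only a lower bound; the true E[α(G)] may be larger.)

E[α(G)] ≥ 1501/16 ≈ 93.812.


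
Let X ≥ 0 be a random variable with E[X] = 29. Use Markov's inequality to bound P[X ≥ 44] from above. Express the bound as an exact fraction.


μ = E[X] = 29, a = 44.
Markov: P[X ≥ 44] ≤ μ/a = (29)/44 = 29/44.
Numerically: ≈ 0.65909.
(Since a = 44 > μ = 29.00000, the bound 29/44 is < 1 and informative.)

P[X ≥ 44] ≤ 29/44 ≈ 0.65909.


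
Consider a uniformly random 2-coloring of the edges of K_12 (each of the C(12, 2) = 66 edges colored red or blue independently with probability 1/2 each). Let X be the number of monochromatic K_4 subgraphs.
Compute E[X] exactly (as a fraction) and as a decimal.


Let X = Σ_S X_S over the C(12, 4) = 495 subsets S of size 4, where X_S = 1 if the K_4 on S is monochromatic.
For a fixed S, the K_4 on S has C(4, 2) = 6 edges. P[all 6 edges red] = (1/2)^6, and likewise for blue, so P[monochromatic] = 2·(1/2)^6 = 2^{1 − 6} = 1/32.
Summing: E[X] = C(12, 4) · 2^{1 − 6} = 495 · 1/32 = 495/32.
Numerically: E[X] ≈ 15.469.

E[X] = C(12,4)·2^(1−C(4,2)) = 495/32 ≈ 15.469.


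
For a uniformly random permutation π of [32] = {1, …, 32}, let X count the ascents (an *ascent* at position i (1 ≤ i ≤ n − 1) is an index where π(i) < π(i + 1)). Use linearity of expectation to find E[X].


Write X = Σ X_I over i = 1, …, 31, with X_I the indicator of one ascent.
There are 31 indicators.
For each fixed i, the pair (π(i), π(i+1)) is a uniformly random ordered pair of distinct values from {1, …, 32}; by symmetry P[π(i) < π(i+1)] = 1/2.
By linearity: E[X] = 31 · (1/2) = (32 − 1) · (1/2) = 31/2 ≈ 15.5000.

E[X] = 31/2 = 15.5000.


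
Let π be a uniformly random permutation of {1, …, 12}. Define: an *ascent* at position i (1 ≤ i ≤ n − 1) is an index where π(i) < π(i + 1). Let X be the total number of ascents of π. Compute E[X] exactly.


Write X = Σ X_I over i = 1, …, 11, with X_I the indicator of one ascent.
There are 11 indicators.
For each fixed i, the pair (π(i), π(i+1)) is a uniformly random ordered pair of distinct values from {1, …, 12}; by symmetry P[π(i) < π(i+1)] = 1/2.
By linearity: E[X] = 11 · (1/2) = (12 − 1) · (1/2) = 11/2 ≈ 5.5000.

E[X] = 11/2 = 5.5000.


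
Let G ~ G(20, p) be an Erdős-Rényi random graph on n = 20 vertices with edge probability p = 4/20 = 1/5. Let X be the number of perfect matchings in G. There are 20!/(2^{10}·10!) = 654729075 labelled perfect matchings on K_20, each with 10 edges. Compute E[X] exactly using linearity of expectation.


K_20 has 20!/(2^{10}·10!) = 654729075 labelled perfect matchings.
For each such perfect matching H, let X_H = 1 if all 10 edges of H are present in G. Then P[X_H = 1] = p^{10} = (1/5)^{10} = 1/9765625.
By linearity: E[X] = Σ_H E[X_H] = 654729075 · p^{10} = 654729075 · 1/9765625 = 26189163/390625.
Numerically: E[X] ≈ 67.044.

E[X] = 654729075 · (1/5)^{10} = 26189163/390625 ≈ 67.044.


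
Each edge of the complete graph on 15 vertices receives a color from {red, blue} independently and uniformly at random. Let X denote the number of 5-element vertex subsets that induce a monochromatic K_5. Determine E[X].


Let X = Σ_S X_S over the C(15, 5) = 3003 subsets S of size 5, where X_S = 1 if the K_5 on S is monochromatic.
For a fixed S, the K_5 on S has C(5, 2) = 10 edges. P[all 10 edges red] = (1/2)^10, and likewise for blue, so P[monochromatic] = 2·(1/2)^10 = 2^{1 − 10} = 1/512.
By linearity: E[X] = C(15, 5) · 2^{1 − 10} = 3003 · 1/512 = 3003/512.
Numerically: E[X] ≈ 5.86523.

E[X] = C(15,5)·2^(1−C(5,2)) = 3003/512 ≈ 5.86523.


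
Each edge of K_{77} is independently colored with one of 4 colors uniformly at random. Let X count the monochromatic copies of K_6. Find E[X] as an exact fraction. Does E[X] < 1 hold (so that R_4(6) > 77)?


E[X] = C(77, 6) · 4^{1 − 15} = 237093780 · 4^{−14} = 237093780/268435456.
As a reduced fraction: E[X] = 59273445/67108864 ≈ 0.8832432.
Is E[X] < 1? YES.
Since E[X] < 1, there exists a 4-coloring of K_{77} with no monochromatic K_6; hence R_4(6) > 77.

E[X] = 59273445/67108864 ≈ 0.8832432; E[X] < 1, so R_4(6) > 77.


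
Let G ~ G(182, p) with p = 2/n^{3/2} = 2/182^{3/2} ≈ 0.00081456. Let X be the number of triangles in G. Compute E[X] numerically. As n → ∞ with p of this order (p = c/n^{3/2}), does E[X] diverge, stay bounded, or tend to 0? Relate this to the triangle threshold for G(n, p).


Number of potential triangles: C(182, 3) = 988260.
Each occurs with probability p³ ≈ (0.00081456)³ ≈ 5.40466451e-10.
By linearity: E[X] = C(182, 3)·p³ ≈ 988260 · 5.40466451e-10 ≈ 0.000534.
Since α = 3/2 > 1, p = c/n^{3/2} = o(1/n) is below the triangle threshold p ~ 1/n. Asymptotically E[X] ~ (c³/6)·n^{3(1−α)} = (2³/6)·n^{-1.5} → 0, so by Markov's inequality G has no triangles w.h.p.

E[X] ≈ 0.000534; in regime p = Θ(1/n^{3/2}) E[X] tends to 0 (below the triangle threshold p ~ 1/n).


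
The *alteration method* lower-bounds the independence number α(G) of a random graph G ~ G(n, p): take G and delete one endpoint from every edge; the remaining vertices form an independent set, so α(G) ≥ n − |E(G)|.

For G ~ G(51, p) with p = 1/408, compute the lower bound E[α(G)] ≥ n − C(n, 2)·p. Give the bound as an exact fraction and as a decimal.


E[|E(G)|] = C(51, 2)·p = 1275 · (1/408) = 25/8.
E[α(G)] ≥ n − E[|E(G)|] = 51 − 25/8 = 383/8.
Numerically: ≈ 47.8750.
(This is only a lower bound; the true E[α(G)] may be larger.)

E[α(G)] ≥ 383/8 ≈ 47.8750.


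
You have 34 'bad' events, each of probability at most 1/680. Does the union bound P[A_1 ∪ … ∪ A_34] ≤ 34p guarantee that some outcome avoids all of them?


Union bound: P[∪_{i=1}^{34} A_i] ≤ Σ_i P[A_i] ≤ 34·p = 34·(1/680) = 1/20.
Numerically: 1/20 ≈ 0.0500000.
Is 1/20 < 1? YES.
Since P[∪ A_i] ≤ 1/20 < 1, the complement has P[∩ A_i^c] ≥ 1 − 1/20 = 19/20 > 0, so some outcome avoids every A_i.

34·p = 1/20 ≈ 0.0500000; existence CERTIFIED by the union bound.


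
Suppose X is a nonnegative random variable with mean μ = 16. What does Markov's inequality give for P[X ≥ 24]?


μ = E[X] = 16, a = 24.
Markov: P[X ≥ 24] ≤ μ/a = (16)/24 = 2/3.
Numerically: ≈ 0.666667.
(Since a = 24 > μ = 16.000000, the bound 2/3 is < 1 and informative.)

P[X ≥ 24] ≤ 2/3 ≈ 0.666667.


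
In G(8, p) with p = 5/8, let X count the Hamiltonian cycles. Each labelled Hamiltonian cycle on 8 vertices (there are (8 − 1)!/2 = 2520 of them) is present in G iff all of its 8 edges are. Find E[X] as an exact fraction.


K_8 has (8 − 1)!/2 = 2520 labelled Hamiltonian cycles.
For each such Hamiltonian cycle H, let X_H = 1 if all 8 edges of H are present in G. Then P[X_H = 1] = p^{8} = (5/8)^{8} = 390625/16777216.
By linearity of expectation: E[X] = Σ_H E[X_H] = 2520 · p^{8} = 2520 · 390625/16777216 = 123046875/2097152.
Numerically: E[X] ≈ 58.67.

E[X] = 2520 · (5/8)^{8} = 123046875/2097152 ≈ 58.67.


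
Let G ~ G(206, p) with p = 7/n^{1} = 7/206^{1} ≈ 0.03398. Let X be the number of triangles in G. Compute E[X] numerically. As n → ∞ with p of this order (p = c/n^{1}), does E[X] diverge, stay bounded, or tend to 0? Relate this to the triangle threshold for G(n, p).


Number of potential triangles: C(206, 3) = 1435820.
Each occurs with probability p³ ≈ (0.03398)³ ≈ 3.923670e-05.
By linearity: E[X] = C(206, 3)·p³ ≈ 1435820 · 3.923670e-05 ≈ 56.3368.
Here α = 1, so p = 7/n is exactly at the triangle threshold p ~ 1/n. Asymptotically E[X] → c³/6 = 7³/6 = 343/6 ≈ 57.1667, a bounded constant. In this regime the triangle count is asymptotically Poisson(c³/6).

E[X] ≈ 56.3368; in regime p = Θ(1/n^{1}) E[X] stays bounded (at the triangle threshold p ~ 1/n).


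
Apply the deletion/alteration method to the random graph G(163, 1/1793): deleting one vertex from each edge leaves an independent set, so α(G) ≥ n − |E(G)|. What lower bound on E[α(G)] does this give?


E[|E(G)|] = C(163, 2)·p = 13203 · (1/1793) = 81/11.
E[α(G)] ≥ n − E[|E(G)|] = 163 − 81/11 = 1712/11.
Numerically: ≈ 155.636364.
(This is only a lower bound; the true E[α(G)] may be larger.)

E[α(G)] ≥ 1712/11 ≈ 155.636364.


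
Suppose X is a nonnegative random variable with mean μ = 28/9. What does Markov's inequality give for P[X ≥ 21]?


μ = E[X] = 28/9, a = 21.
Markov: P[X ≥ 21] ≤ μ/a = (28/9)/21 = 4/27.
Numerically: ≈ 0.1481.
(Since a = 21 > μ = 3.1111, the bound 4/27 is < 1 and informative.)

P[X ≥ 21] ≤ 4/27 ≈ 0.1481.


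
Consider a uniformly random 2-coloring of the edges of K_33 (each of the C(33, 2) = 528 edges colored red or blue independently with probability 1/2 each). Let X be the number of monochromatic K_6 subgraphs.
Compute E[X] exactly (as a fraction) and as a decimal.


Let X = Σ_S X_S over the C(33, 6) = 1107568 subsets S of size 6, where X_S = 1 if the K_6 on S is monochromatic.
For a fixed S, the K_6 on S has C(6, 2) = 15 edges. P[all 15 edges red] = (1/2)^15, and likewise for blue, so P[monochromatic] = 2·(1/2)^15 = 2^{1 − 15} = 1/16384.
By linearity: E[X] = C(33, 6) · 2^{1 − 15} = 1107568 · 1/16384 = 69223/1024.
Numerically: E[X] ≈ 67.601.

E[X] = C(33,6)·2^(1−C(6,2)) = 69223/1024 ≈ 67.601.


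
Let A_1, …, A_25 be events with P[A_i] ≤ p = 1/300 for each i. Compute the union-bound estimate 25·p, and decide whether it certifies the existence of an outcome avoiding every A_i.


Union bound: P[∪_{i=1}^{25} A_i] ≤ Σ_i P[A_i] ≤ 25·p = 25·(1/300) = 1/12.
Numerically: 1/12 ≈ 0.083333.
Is 1/12 < 1? YES.
Since P[∪ A_i] ≤ 1/12 < 1, the complement has P[∩ A_i^c] ≥ 1 − 1/12 = 11/12 > 0, so some outcome avoids every A_i.

25·p = 1/12 ≈ 0.083333; existence CERTIFIED by the union bound.


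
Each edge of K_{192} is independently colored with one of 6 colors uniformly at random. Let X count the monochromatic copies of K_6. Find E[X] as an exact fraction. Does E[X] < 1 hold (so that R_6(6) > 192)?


E[X] = C(192, 6) · 6^{1 − 15} = 64300886496 · 6^{−14} = 64300886496/78364164096.
As a reduced fraction: E[X] = 223266967/272097792 ≈ 0.820539.
Is E[X] < 1? YES.
Since E[X] < 1, there exists a 6-coloring of K_{192} with no monochromatic K_6; hence R_6(6) > 192.

E[X] = 223266967/272097792 ≈ 0.820539; E[X] < 1, so R_6(6) > 192.


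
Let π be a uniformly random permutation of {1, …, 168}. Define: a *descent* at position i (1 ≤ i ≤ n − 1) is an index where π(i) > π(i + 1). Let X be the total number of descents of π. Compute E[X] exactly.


Write X = Σ X_I over i = 1, …, 167, with X_I the indicator of one descent.
There are 167 indicators.
For each fixed i, the pair (π(i), π(i+1)) is a uniformly random ordered pair of distinct values from {1, …, 168}; by symmetry P[π(i) > π(i+1)] = 1/2.
By linearity: E[X] = 167 · (1/2) = (168 − 1) · (1/2) = 167/2 ≈ 83.500.

E[X] = 167/2 = 83.500.


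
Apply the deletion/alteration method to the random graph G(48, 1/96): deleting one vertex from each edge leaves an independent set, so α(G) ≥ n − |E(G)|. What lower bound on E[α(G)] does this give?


E[|E(G)|] = C(48, 2)·p = 1128 · (1/96) = 47/4.
E[α(G)] ≥ n − E[|E(G)|] = 48 − 47/4 = 145/4.
Numerically: ≈ 36.250.
(This is only a lower bound; the true E[α(G)] may be larger.)

E[α(G)] ≥ 145/4 ≈ 36.250.


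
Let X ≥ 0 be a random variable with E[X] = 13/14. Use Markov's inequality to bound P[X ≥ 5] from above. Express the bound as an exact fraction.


μ = E[X] = 13/14, a = 5.
Markov: P[X ≥ 5] ≤ μ/a = (13/14)/5 = 13/70.
Numerically: ≈ 0.185714.
(Since a = 5 > μ = 0.928571, the bound 13/70 is < 1 and informative.)

P[X ≥ 5] ≤ 13/70 ≈ 0.185714.


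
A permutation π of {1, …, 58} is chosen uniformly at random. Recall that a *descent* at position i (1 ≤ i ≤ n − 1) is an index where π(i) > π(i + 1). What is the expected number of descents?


Write X = Σ X_I over i = 1, …, 57, with X_I the indicator of one descent.
There are 57 indicators.
For each fixed i, the pair (π(i), π(i+1)) is a uniformly random ordered pair of distinct values from {1, …, 58}; by symmetry P[π(i) > π(i+1)] = 1/2.
By linearity: E[X] = 57 · (1/2) = (58 − 1) · (1/2) = 57/2 ≈ 28.500.

E[X] = 57/2 = 28.500.


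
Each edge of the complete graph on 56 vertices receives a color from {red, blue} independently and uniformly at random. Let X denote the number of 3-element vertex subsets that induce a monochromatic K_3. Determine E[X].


Let X = Σ_S X_S over the C(56, 3) = 27720 subsets S of size 3, where X_S = 1 if the K_3 on S is monochromatic.
For a fixed S, the K_3 on S has C(3, 2) = 3 edges. P[all 3 edges red] = (1/2)^3, and likewise for blue, so P[monochromatic] = 2·(1/2)^3 = 2^{1 − 3} = 1/4.
By linearity: E[X] = C(56, 3) · 2^{1 − 3} = 27720 · 1/4 = 6930.
Numerically: E[X] ≈ 6930.0000.

E[X] = C(56,3)·2^(1−C(3,2)) = 6930 ≈ 6930.0000.


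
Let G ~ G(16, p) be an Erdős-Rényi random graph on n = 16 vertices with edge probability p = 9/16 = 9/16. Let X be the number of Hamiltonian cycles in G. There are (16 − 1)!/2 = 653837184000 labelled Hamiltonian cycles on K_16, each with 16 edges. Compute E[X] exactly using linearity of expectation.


K_16 has (16 − 1)!/2 = 653837184000 labelled Hamiltonian cycles.
For each such Hamiltonian cycle H, let X_H = 1 if all 16 edges of H are present in G. Then P[X_H = 1] = p^{16} = (9/16)^{16} = 1853020188851841/18446744073709551616.
By linearity of expectation: E[X] = Σ_H E[X_H] = 653837184000 · p^{16} = 653837184000 · 1853020188851841/18446744073709551616 = 1183177248216831945952875/18014398509481984.
Numerically: E[X] ≈ 6.57e+07.

E[X] = 653837184000 · (9/16)^{16} = 1183177248216831945952875/18014398509481984 ≈ 6.57e+07.


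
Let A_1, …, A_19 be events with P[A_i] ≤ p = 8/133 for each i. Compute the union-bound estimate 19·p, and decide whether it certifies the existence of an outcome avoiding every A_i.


Union bound: P[∪_{i=1}^{19} A_i] ≤ Σ_i P[A_i] ≤ 19·p = 19·(8/133) = 8/7.
Numerically: 8/7 ≈ 1.14286.
Is 8/7 < 1? NO.
Since the bound 8/7 is ≥ 1, the union bound is uninformative here; it does NOT by itself certify existence.

19·p = 8/7 ≈ 1.14286; existence NOT certified by the union bound.


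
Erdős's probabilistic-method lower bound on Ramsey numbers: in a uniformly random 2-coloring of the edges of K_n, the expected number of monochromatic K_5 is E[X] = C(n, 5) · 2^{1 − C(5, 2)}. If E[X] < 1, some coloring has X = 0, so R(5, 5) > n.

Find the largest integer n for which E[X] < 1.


We need C(n, 5) · 2^{1 − 10} < 1, i.e. C(n, 5) < 2^{10 − 1} = 512.
Check values of n near the boundary:
  n = 7: C(7, 5) = 21; 21 < 512? YES
  n = 8: C(8, 5) = 56; 56 < 512? YES
  n = 9: C(9, 5) = 126; 126 < 512? YES
  n = 10: C(10, 5) = 252; 252 < 512? YES
  n = 11: C(11, 5) = 462; 462 < 512? YES
  n = 12: C(12, 5) = 792; 792 < 512? NO
The largest n with C(n, 5) < 512 is n = 11 (where E[X] = 231/256 ≈ 0.9023). Hence R(5, 5) > 11, i.e. R(5, 5) ≥ 12.

Largest n = 11; hence R(5, 5) > 11.


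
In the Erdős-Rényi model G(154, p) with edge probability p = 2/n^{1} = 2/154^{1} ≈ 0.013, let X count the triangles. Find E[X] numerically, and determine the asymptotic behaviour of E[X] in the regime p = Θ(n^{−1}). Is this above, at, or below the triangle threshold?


Number of potential triangles: C(154, 3) = 596904.
Each occurs with probability p³ ≈ (0.013)³ ≈ 2.19042e-06.
By linearity: E[X] = C(154, 3)·p³ ≈ 596904 · 2.19042e-06 ≈ 1.307.
Here α = 1, so p = 2/n is exactly at the triangle threshold p ~ 1/n. Asymptotically E[X] → c³/6 = 2³/6 = 4/3 ≈ 1.333, a bounded constant. In this regime the triangle count is asymptotically Poisson(c³/6).

E[X] ≈ 1.307; in regime p = Θ(1/n^{1}) E[X] stays bounded (at the triangle threshold p ~ 1/n).


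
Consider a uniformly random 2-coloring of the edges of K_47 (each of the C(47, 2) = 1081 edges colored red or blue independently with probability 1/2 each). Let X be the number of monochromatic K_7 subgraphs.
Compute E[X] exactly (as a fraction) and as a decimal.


Let X = Σ_S X_S over the C(47, 7) = 62891499 subsets S of size 7, where X_S = 1 if the K_7 on S is monochromatic.
For a fixed S, the K_7 on S has C(7, 2) = 21 edges. P[all 21 edges red] = (1/2)^21, and likewise for blue, so P[monochromatic] = 2·(1/2)^21 = 2^{1 − 21} = 1/1048576.
By linearity: E[X] = C(47, 7) · 2^{1 − 21} = 62891499 · 1/1048576 = 62891499/1048576.
Numerically: E[X] ≈ 59.9780.

E[X] = C(47,7)·2^(1−C(7,2)) = 62891499/1048576 ≈ 59.9780.


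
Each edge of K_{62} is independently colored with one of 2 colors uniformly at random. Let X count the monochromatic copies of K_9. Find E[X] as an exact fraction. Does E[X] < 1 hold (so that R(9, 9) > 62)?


E[X] = C(62, 9) · 2^{1 − 36} = 20286591270 · 2^{−35} = 20286591270/34359738368.
As a reduced fraction: E[X] = 10143295635/17179869184 ≈ 0.5904.
Is E[X] < 1? YES.
Since E[X] < 1, there exists a 2-coloring of K_{62} with no monochromatic K_9; hence R(9, 9) > 62.

E[X] = 10143295635/17179869184 ≈ 0.5904; E[X] < 1, so R(9, 9) > 62.


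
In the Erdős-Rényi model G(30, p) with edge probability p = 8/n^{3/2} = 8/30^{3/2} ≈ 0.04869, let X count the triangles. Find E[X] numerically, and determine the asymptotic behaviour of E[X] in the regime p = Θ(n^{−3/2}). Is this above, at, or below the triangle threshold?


Number of potential triangles: C(30, 3) = 4060.
Each occurs with probability p³ ≈ (0.04869)³ ≈ 1.154049e-04.
By linearity: E[X] = C(30, 3)·p³ ≈ 4060 · 1.154049e-04 ≈ 0.4685.
Since α = 3/2 > 1, p = c/n^{3/2} = o(1/n) is below the triangle threshold p ~ 1/n. Asymptotically E[X] ~ (c³/6)·n^{3(1−α)} = (8³/6)·n^{-1.5} → 0, so by Markov's inequality G has no triangles w.h.p.

E[X] ≈ 0.4685; in regime p = Θ(1/n^{3/2}) E[X] tends to 0 (below the triangle threshold p ~ 1/n).


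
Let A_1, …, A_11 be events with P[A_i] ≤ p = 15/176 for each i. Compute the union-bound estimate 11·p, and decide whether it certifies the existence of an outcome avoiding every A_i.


Union bound: P[∪_{i=1}^{11} A_i] ≤ Σ_i P[A_i] ≤ 11·p = 11·(15/176) = 15/16.
Numerically: 15/16 ≈ 0.9375000.
Is 15/16 < 1? YES.
Since P[∪ A_i] ≤ 15/16 < 1, the complement has P[∩ A_i^c] ≥ 1 − 15/16 = 1/16 > 0, so some outcome avoids every A_i.

11·p = 15/16 ≈ 0.9375000; existence CERTIFIED by the union bound.


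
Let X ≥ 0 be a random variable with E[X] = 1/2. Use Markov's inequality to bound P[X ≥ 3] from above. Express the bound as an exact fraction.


μ = E[X] = 1/2, a = 3.
Markov: P[X ≥ 3] ≤ μ/a = (1/2)/3 = 1/6.
Numerically: ≈ 0.167.
(Since a = 3 > μ = 0.500, the bound 1/6 is < 1 and informative.)

P[X ≥ 3] ≤ 1/6 ≈ 0.167.


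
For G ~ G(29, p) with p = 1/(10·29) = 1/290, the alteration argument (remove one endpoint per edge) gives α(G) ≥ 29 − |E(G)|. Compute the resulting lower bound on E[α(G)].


E[|E(G)|] = C(29, 2)·p = 406 · (1/290) = 7/5.
E[α(G)] ≥ n − E[|E(G)|] = 29 − 7/5 = 138/5.
Numerically: ≈ 27.6000.
(This is only a lower bound; the true E[α(G)] may be larger.)

E[α(G)] ≥ 138/5 ≈ 27.6000.


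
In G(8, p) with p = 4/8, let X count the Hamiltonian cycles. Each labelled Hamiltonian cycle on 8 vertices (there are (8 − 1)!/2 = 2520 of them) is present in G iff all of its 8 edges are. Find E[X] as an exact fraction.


K_8 has (8 − 1)!/2 = 2520 labelled Hamiltonian cycles.
For each such Hamiltonian cycle H, let X_H = 1 if all 8 edges of H are present in G. Then P[X_H = 1] = p^{8} = (1/2)^{8} = 1/256.
Summing the indicators: E[X] = Σ_H E[X_H] = 2520 · p^{8} = 2520 · 1/256 = 315/32.
Numerically: E[X] ≈ 9.84375.

E[X] = 2520 · (1/2)^{8} = 315/32 ≈ 9.84375.


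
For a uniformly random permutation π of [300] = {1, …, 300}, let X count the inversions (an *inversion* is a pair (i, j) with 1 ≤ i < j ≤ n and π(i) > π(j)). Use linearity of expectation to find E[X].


Write X = Σ X_I over the C(300, 2) = 44850 pairs i < j, with X_I the indicator of one inversion.
There are 44850 indicators.
For each fixed pair i < j, the values π(i) and π(j) are two distinct elements of {1, …, 300} in uniformly random order; by symmetry P[π(i) > π(j)] = 1/2.
By linearity: E[X] = 44850 · (1/2) = C(300, 2) · (1/2) = 44850/2 = 22425 ≈ 22425.000.

E[X] = 22425 = 22425.000.


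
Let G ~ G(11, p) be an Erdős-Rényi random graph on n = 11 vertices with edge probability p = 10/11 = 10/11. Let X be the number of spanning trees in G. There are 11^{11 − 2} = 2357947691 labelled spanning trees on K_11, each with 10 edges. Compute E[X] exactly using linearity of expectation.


K_11 has 11^{11 − 2} = 2357947691 labelled spanning trees.
For each such spanning tree H, let X_H = 1 if all 10 edges of H are present in G. Then P[X_H = 1] = p^{10} = (10/11)^{10} = 10000000000/25937424601.
Summing the indicators: E[X] = Σ_H E[X_H] = 2357947691 · p^{10} = 2357947691 · 10000000000/25937424601 = 10000000000/11.
Numerically: E[X] ≈ 9.09e+08.

E[X] = 2357947691 · (10/11)^{10} = 10000000000/11 ≈ 9.09e+08.


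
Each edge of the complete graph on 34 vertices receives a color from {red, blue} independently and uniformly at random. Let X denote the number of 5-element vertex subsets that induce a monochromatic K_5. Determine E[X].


Let X = Σ_S X_S over the C(34, 5) = 278256 subsets S of size 5, where X_S = 1 if the K_5 on S is monochromatic.
For a fixed S, the K_5 on S has C(5, 2) = 10 edges. P[all 10 edges red] = (1/2)^10, and likewise for blue, so P[monochromatic] = 2·(1/2)^10 = 2^{1 − 10} = 1/512.
By linearity of expectation: E[X] = C(34, 5) · 2^{1 − 10} = 278256 · 1/512 = 17391/32.
Numerically: E[X] ≈ 543.468750.

E[X] = C(34,5)·2^(1−C(5,2)) = 17391/32 ≈ 543.468750.


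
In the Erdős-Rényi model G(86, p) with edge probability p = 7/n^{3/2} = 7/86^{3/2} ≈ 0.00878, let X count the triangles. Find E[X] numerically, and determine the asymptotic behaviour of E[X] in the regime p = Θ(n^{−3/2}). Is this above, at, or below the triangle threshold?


Number of potential triangles: C(86, 3) = 102340.
Each occurs with probability p³ ≈ (0.00878)³ ≈ 6.76163e-07.
By linearity: E[X] = C(86, 3)·p³ ≈ 102340 · 6.76163e-07 ≈ 0.069.
Since α = 3/2 > 1, p = c/n^{3/2} = o(1/n) is below the triangle threshold p ~ 1/n. Asymptotically E[X] ~ (c³/6)·n^{3(1−α)} = (7³/6)·n^{-1.5} → 0, so by Markov's inequality G has no triangles w.h.p.

E[X] ≈ 0.069; in regime p = Θ(1/n^{3/2}) E[X] tends to 0 (below the triangle threshold p ~ 1/n).


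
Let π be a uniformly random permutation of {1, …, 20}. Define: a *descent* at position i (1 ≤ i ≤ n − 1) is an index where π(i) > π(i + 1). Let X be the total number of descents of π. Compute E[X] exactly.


Write X = Σ X_I over i = 1, …, 19, with X_I the indicator of one descent.
There are 19 indicators.
For each fixed i, the pair (π(i), π(i+1)) is a uniformly random ordered pair of distinct values from {1, …, 20}; by symmetry P[π(i) > π(i+1)] = 1/2.
By linearity: E[X] = 19 · (1/2) = (20 − 1) · (1/2) = 19/2 ≈ 9.500000.

E[X] = 19/2 = 9.500000.


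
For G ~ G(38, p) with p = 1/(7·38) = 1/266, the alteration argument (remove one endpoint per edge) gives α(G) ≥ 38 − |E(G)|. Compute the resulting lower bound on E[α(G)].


E[|E(G)|] = C(38, 2)·p = 703 · (1/266) = 37/14.
E[α(G)] ≥ n − E[|E(G)|] = 38 − 37/14 = 495/14.
Numerically: ≈ 35.35714.
(This is only a lower bound; the true E[α(G)] may be larger.)

E[α(G)] ≥ 495/14 ≈ 35.35714.


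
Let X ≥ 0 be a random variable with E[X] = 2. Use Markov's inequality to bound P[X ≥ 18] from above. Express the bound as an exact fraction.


μ = E[X] = 2, a = 18.
Markov: P[X ≥ 18] ≤ μ/a = (2)/18 = 1/9.
Numerically: ≈ 0.111.
(Since a = 18 > μ = 2.000, the bound 1/9 is < 1 and informative.)

P[X ≥ 18] ≤ 1/9 ≈ 0.111.


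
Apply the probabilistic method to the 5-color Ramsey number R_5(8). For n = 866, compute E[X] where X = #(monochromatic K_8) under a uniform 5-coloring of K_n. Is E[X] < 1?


E[X] = C(866, 8) · 5^{1 − 28} = 7595214554331451620 · 5^{−27} = 7595214554331451620/7450580596923828125.
As a reduced fraction: E[X] = 1519042910866290324/1490116119384765625 ≈ 1.0194.
Is E[X] < 1? NO.
Since E[X] ≥ 1, the first-moment bound is inconclusive at n = 866; it does NOT by itself certify R_5(8) > 866.

E[X] = 1519042910866290324/1490116119384765625 ≈ 1.0194; E[X] ≥ 1; first-moment method inconclusive here.
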